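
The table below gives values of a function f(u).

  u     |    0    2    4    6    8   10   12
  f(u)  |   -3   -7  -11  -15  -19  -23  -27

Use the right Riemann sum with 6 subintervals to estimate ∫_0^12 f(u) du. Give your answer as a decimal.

Δu = 2.
Sum = 2·[(-7) + (-11) + (-15) + (-19) + (-23) + (-27)] = -204.

-204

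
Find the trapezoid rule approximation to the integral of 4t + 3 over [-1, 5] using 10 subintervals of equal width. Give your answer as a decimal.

66

Δt = (5 − (-1))/10 = 0.6.
f(-1) = -1, f(-0.4) = 1.4, f(0.2) = 3.8, f(0.8) = 6.2, f(1.4) = 8.6, f(2) = 11, f(2.6) = 13.4, f(3.2) = 15.8, f(3.8) = 18.2, f(4.4) = 20.6, f(5) = 23.
T_10 = (Δt/2)·[f(t_0) + 2f(t_1) + ... + 2f(t_{9}) + f(t_10)].
Sum = 66.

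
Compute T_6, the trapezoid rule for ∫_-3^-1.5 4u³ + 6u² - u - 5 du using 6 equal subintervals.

-33.140625

Δu = (-1.5 − (-3))/6 = 0.25.
f(-3) = -56, f(-2.75) = -40.0625, f(-2.5) = -27.5, f(-2.25) = -17.9375, f(-2) = -11, f(-1.75) = -6.3125, f(-1.5) = -3.5.
T_6 = (Δu/2)·[f(u_0) + 2f(u_1) + ... + 2f(u_{5}) + f(u_6)].
Sum = -33.140625.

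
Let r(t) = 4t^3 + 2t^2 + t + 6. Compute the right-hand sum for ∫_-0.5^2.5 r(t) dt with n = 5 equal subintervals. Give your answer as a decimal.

Δt = (2.5 − (-0.5))/5 = 0.6.
Right endpoints: 0.1, 0.7, 1.3, 1.9, 2.5.
r(0.1) = 6.124, r(0.7) = 9.052, r(1.3) = 19.468, r(1.9) = 42.556, r(2.5) = 83.5.
Sum = Δt · [r(0.1) + r(0.7) + r(1.3) + r(1.9) + r(2.5)].
Sum = 96.42.

96.42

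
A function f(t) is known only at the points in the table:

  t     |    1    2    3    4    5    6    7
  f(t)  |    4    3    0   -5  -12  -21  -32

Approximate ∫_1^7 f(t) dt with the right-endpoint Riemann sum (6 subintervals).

Δt = 1.
Sum = 1·[3 + 0 + (-5) + (-12) + (-21) + (-32)] = -67.

-67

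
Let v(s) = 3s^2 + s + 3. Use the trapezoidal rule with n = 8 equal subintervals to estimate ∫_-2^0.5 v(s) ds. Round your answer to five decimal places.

13.87207

Δs = (0.5 − (-2))/8 = 0.3125.
v(-2) = 13, v(-1.6875) = 9.85546875, v(-1.375) = 7.296875, v(-1.0625) = 5.32421875, v(-0.75) = 3.9375, v(-0.4375) = 3.13671875, v(-0.125) = 2.921875, v(0.1875) = 3.29296875, v(0.5) = 4.25.
T_8 = (Δs/2)·[v(s_0) + 2v(s_1) + ... + 2v(s_{7}) + v(s_8)].
Sum ≈ 13.87207.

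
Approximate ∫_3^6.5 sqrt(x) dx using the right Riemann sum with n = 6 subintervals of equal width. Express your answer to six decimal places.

Δx = (6.5 − 3)/6 = 7/12.
Right endpoints: 43/12, 25/6, 4.75, 16/3, 71/12, 6.5.
f(43/12) ≈ 1.892969, f(25/6) ≈ 2.041241, f(4.75) ≈ 2.179449, f(16/3) ≈ 2.309401, f(71/12) ≈ 2.432420, f(6.5) ≈ 2.549510.
Sum = Δx · [f(43/12) + f(25/6) + f(4.75) + ...].
Sum ≈ 7.819578.

7.819578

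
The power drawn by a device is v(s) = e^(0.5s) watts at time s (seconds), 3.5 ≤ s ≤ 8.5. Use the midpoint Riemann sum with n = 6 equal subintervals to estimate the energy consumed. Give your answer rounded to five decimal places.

Δs = (8.5 − 3.5)/6 = 5/6.
Midpoints: 47/12, 4.75, 67/12, 77/12, 7.25, 97/12.
v(47/12) ≈ 7.08750, v(4.75) ≈ 10.75101, v(67/12) ≈ 16.30818, v(77/12) ≈ 24.73782, v(7.25) ≈ 37.52472, v(97/12) ≈ 56.92113.
Sum = Δs · [v(47/12) + v(4.75) + v(67/12) + ...].
Sum ≈ 127.77531.

127.77531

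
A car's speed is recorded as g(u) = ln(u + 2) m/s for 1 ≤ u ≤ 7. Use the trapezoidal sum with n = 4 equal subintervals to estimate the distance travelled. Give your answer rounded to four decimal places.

Δu = (7 − 1)/4 = 1.5.
g(1) ≈ 1.0986, g(2.5) ≈ 1.5041, g(4) ≈ 1.7918, g(5.5) ≈ 2.0149, g(7) ≈ 2.1972.
T_4 = (Δu/2)·[g(u_0) + 2g(u_1) + 2g(u_2) + 2g(u_3) + g(u_4)].
Sum ≈ 10.4380.

10.4380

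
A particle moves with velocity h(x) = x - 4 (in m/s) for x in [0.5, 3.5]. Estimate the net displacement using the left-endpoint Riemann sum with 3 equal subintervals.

-7.5

Δx = (3.5 − 0.5)/3 = 1.
Left endpoints: 0.5, 1.5, 2.5.
h(0.5) = -3.5, h(1.5) = -2.5, h(2.5) = -1.5.
Sum = Δx · [h(0.5) + h(1.5) + h(2.5)].
Sum = -7.5.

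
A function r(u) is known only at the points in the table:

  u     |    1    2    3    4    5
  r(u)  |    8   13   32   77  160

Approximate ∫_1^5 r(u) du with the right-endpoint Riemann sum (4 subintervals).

Δu = 1.
Sum = 1·[13 + 32 + 77 + 160] = 282.

282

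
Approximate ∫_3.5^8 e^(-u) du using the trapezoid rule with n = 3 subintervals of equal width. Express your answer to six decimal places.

Δu = (8 − 3.5)/3 = 1.5.
f(3.5) ≈ 0.030197, f(5) ≈ 0.006738, f(6.5) ≈ 0.001503, f(8) ≈ 0.000335.
T_3 = (Δu/2)·[f(u_0) + 2f(u_1) + 2f(u_2) + f(u_3)].
Sum ≈ 0.035262.

0.035262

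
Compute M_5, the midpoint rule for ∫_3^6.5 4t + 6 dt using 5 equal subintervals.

Δt = (6.5 − 3)/5 = 0.7.
Midpoints: 3.35, 4.05, 4.75, 5.45, 6.15.
f(3.35) = 19.4, f(4.05) = 22.2, f(4.75) = 25, f(5.45) = 27.8, f(6.15) = 30.6.
Sum = Δt · [f(3.35) + f(4.05) + f(4.75) + f(5.45) + f(6.15)].
Sum = 87.5.

87.5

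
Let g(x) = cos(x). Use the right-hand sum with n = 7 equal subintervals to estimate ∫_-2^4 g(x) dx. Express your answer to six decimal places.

Δx = (4 − (-2))/7 = 6/7.
Right endpoints: -8/7, -2/7, 4/7, 10/7, 16/7, 22/7, 4.
g(-8/7) ≈ 0.414997, g(-2/7) ≈ 0.959461, g(4/7) ≈ 0.841129, g(10/7) ≈ 0.141746, g(16/7) ≈ -0.655555, g(22/7) ≈ -0.999999, g(4) ≈ -0.653644.
Sum = Δx · [g(-8/7) + g(-2/7) + g(4/7) + ...].
Sum ≈ 0.041258.

0.041258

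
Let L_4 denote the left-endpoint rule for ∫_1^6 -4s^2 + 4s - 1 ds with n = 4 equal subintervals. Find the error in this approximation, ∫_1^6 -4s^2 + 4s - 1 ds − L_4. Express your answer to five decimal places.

-69.79167

Exact integral: ∫_1^6 f(s) ds ≈ -221.6666667.
L_4 = -151.875.
Error ≈ -221.6666667 − (-151.875) ≈ -69.79167.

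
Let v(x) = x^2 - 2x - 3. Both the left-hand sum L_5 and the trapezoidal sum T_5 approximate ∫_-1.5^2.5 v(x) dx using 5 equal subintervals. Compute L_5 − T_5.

L_5 = -7.64.
T_5 = -9.24.
L_5 − T_5 = 1.6.

1.6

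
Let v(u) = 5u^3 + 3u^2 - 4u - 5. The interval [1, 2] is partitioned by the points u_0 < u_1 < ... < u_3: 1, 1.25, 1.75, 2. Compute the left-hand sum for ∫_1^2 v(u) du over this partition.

7.97265625

Subinterval widths: 0.25, 0.5, 0.25.
Left endpoints: 1, 1.25, 1.75.
v(1) = -1, v(1.25) = 4.453125, v(1.75) = 23.984375.
Sum = Σ Δu_i · v(u_i).
Sum = 7.97265625.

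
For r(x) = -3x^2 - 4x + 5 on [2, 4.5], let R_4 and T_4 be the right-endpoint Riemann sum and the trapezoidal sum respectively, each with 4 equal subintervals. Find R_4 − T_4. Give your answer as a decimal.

R_4 = -121.97265625.
T_4 = -103.61328125.
R_4 − T_4 = -18.359375.

-18.359375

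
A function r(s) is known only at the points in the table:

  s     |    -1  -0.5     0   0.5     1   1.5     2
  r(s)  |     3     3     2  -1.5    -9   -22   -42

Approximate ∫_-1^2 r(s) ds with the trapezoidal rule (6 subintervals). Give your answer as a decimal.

Δs = 0.5.
T_6 = (0.5/2)·[3 + 2·3 + 2·2 + 2·(-1.5) + 2·(-9) + 2·(-22) + (-42)] = -23.5.

-23.5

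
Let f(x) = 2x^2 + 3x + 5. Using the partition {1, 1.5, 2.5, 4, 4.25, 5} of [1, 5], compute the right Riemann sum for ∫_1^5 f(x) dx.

Subinterval widths: 0.5, 1, 1.5, 0.25, 0.75.
Right endpoints: 1.5, 2.5, 4, 4.25, 5.
f(1.5) = 14, f(2.5) = 25, f(4) = 49, f(4.25) = 53.875, f(5) = 70.
Sum = Σ Δx_i · f(x_i).
Sum = 171.46875.

171.46875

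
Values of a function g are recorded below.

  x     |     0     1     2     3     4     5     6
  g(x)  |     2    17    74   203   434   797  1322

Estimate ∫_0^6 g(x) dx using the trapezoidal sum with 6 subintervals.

2187

Δx = 1.
T_6 = (1/2)·[2 + 2·17 + 2·74 + 2·203 + 2·434 + 2·797 + 1322] = 2187.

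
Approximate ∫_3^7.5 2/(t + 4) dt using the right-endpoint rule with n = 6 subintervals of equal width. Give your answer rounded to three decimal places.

Δt = (7.5 − 3)/6 = 0.75.
Right endpoints: 3.75, 4.5, 5.25, 6, 6.75, 7.5.
f(3.75) = 8/31, f(4.5) = 4/17, f(5.25) = 8/37, f(6) = 0.2, f(6.75) = 8/43, f(7.5) = 4/23.
Sum = Δt · [f(3.75) + f(4.5) + f(5.25) + ...].
Sum ≈ 0.952.

0.952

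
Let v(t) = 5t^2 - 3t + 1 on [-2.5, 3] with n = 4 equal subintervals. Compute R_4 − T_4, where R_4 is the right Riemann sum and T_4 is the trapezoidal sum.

-1.890625

R_4 = 79.19140625.
T_4 = 81.08203125.
R_4 − T_4 = -1.890625.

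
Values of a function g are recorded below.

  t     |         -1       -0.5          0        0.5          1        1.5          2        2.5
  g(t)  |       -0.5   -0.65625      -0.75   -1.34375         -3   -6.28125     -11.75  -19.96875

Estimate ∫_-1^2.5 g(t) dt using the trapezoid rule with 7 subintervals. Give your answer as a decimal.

-17.0078125

Δt = 0.5.
T_7 = (0.5/2)·[(-0.5) + 2·(-0.65625) + 2·(-0.75) + 2·(-1.34375) + 2·(-3) + 2·(-6.28125) + 2·(-11.75) + (-19.96875)] = -17.0078125.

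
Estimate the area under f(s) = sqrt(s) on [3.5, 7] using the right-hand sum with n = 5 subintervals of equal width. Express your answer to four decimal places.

8.2496

Δs = (7 − 3.5)/5 = 0.7.
Right endpoints: 4.2, 4.9, 5.6, 6.3, 7.
f(4.2) ≈ 2.0494, f(4.9) ≈ 2.2136, f(5.6) ≈ 2.3664, f(6.3) ≈ 2.5100, f(7) ≈ 2.6458.
Sum = Δs · [f(4.2) + f(4.9) + f(5.6) + f(6.3) + f(7)].
Sum ≈ 8.2496.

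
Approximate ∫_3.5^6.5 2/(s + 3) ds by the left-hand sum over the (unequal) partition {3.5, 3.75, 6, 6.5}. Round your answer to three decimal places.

Subinterval widths: 0.25, 2.25, 0.5.
Left endpoints: 3.5, 3.75, 6.
f(3.5) = 4/13, f(3.75) = 8/27, f(6) = 2/9.
Sum = Σ Δs_i · f(s_i).
Sum ≈ 0.855.

0.855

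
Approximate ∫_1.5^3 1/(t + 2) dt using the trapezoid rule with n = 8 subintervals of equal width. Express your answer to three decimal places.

Δt = (3 − 1.5)/8 = 0.1875.
f(1.5) = 2/7, f(1.6875) = 16/59, f(1.875) = 8/31, f(2.0625) = 16/65, f(2.25) = 4/17, f(2.4375) = 16/71, f(2.625) = 8/37, f(2.8125) = 16/77, f(3) = 0.2.
T_8 = (Δt/2)·[f(t_0) + 2f(t_1) + ... + 2f(t_{7}) + f(t_8)].
Sum ≈ 0.357.

0.357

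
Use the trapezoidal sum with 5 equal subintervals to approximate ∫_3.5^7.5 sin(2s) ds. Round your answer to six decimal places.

Δs = (7.5 − 3.5)/5 = 0.8.
f(3.5) ≈ 0.656987, f(4.3) ≈ 0.734397, f(5.1) ≈ -0.699875, f(5.9) ≈ -0.693525, f(6.7) ≈ 0.740376, f(7.5) ≈ 0.650288.
T_5 = (Δs/2)·[f(s_0) + 2f(s_1) + ... + 2f(s_{4}) + f(s_5)].
Sum ≈ 0.588008.

0.588008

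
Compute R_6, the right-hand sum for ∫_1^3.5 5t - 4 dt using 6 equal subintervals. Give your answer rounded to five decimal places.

Δt = (3.5 − 1)/6 = 5/12.
Right endpoints: 17/12, 11/6, 2.25, 8/3, 37/12, 3.5.
f(17/12) = 37/12, f(11/6) = 31/6, f(2.25) = 7.25, f(8/3) = 28/3, f(37/12) = 137/12, f(3.5) = 13.5.
Sum = Δt · [f(17/12) + f(11/6) + f(2.25) + ...].
Sum ≈ 20.72917.

20.72917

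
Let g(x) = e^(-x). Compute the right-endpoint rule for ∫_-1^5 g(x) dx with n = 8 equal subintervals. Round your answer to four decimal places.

Δx = (5 − (-1))/8 = 0.75.
Right endpoints: -0.25, 0.5, 1.25, 2, 2.75, 3.5, 4.25, 5.
g(-0.25) ≈ 1.2840, g(0.5) ≈ 0.6065, g(1.25) ≈ 0.2865, g(2) ≈ 0.1353, g(2.75) ≈ 0.0639, g(3.5) ≈ 0.0302, g(4.25) ≈ 0.0143, g(5) ≈ 0.0067.
Sum = Δx · [g(-0.25) + g(0.5) + g(1.25) + ...].
Sum ≈ 1.8206.

1.8206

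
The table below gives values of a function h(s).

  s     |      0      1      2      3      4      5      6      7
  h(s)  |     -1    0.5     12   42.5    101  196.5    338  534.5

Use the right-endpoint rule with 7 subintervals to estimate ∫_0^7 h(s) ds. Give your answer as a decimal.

1225

Δs = 1.
Sum = 1·[0.5 + 12 + 42.5 + 101 + 196.5 + 338 + 534.5] = 1225.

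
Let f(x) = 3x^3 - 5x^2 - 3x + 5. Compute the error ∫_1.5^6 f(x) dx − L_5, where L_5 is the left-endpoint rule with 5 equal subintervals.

Exact integral: ∫_1.5^6 f(x) dx = 585.703125.
L_5 = 398.1375.
Error = 585.703125 − 398.1375 = 187.565625.

187.565625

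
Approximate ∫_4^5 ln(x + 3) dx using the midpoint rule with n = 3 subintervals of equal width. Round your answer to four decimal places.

Δx = (5 − 4)/3 = 1/3.
Midpoints: 25/6, 4.5, 29/6.
f(25/6) ≈ 1.9694, f(4.5) ≈ 2.0149, f(29/6) ≈ 2.0584.
Sum = Δx · [f(25/6) + f(4.5) + f(29/6)].
Sum ≈ 2.0142.

2.0142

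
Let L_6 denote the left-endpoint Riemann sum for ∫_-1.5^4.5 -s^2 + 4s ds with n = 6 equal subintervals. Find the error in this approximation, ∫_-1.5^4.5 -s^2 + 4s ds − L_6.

Exact integral: ∫_-1.5^4.5 f(s) ds = 4.5.
L_6 = 0.5.
Error = 4.5 − 0.5 = 4.

4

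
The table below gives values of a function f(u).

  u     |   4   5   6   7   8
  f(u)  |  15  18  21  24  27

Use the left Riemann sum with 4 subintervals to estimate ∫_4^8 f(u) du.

78

Δu = 1.
Sum = 1·[15 + 18 + 21 + 24] = 78.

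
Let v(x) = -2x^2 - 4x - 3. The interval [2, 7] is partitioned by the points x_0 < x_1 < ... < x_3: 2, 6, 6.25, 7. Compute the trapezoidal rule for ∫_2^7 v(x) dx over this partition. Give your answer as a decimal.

-349.8125

Subinterval widths: 4, 0.25, 0.75.
v(2) = -19, v(6) = -99, v(6.25) = -106.125, v(7) = -129.
On each subinterval the trapezoid contributes (Δx_i/2)·[v(x_{i-1}) + v(x_i)].
Sum = -349.8125.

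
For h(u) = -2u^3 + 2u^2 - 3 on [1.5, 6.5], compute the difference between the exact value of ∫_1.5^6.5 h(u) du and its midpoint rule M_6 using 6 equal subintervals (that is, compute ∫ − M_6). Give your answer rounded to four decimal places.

-6.3657

Exact integral: ∫_1.5^6.5 h(u) du ≈ -724.166667.
M_6 ≈ -717.800926.
Error ≈ -724.166667 − (-717.800926) ≈ -6.3657.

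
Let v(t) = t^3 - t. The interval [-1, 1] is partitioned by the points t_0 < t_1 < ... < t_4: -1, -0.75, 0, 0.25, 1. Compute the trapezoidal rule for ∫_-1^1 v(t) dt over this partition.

0.046875

Subinterval widths: 0.25, 0.75, 0.25, 0.75.
v(-1) = 0, v(-0.75) = 0.328125, v(0) = 0, v(0.25) = -0.234375, v(1) = 0.
On each subinterval the trapezoid contributes (Δt_i/2)·[v(t_{i-1}) + v(t_i)].
Sum = 0.046875.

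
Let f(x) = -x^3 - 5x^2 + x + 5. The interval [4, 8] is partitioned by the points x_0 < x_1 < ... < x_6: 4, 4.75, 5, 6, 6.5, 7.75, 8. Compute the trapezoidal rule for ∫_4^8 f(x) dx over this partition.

Subinterval widths: 0.75, 0.25, 1, 0.5, 1.25, 0.25.
f(4) = -135, f(4.75) = -210.234375, f(5) = -240, f(6) = -385, f(6.5) = -474.375, f(7.75) = -753.046875, f(8) = -819.
On each subinterval the trapezoid contributes (Δx_i/2)·[f(x_{i-1}) + f(x_i)].
Sum = -1676.73046875.

-1676.73046875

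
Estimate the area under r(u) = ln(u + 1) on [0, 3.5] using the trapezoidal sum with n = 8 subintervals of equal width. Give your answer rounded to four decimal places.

3.2560

Δu = (3.5 − 0)/8 = 0.4375.
r(0) ≈ 0.0000, r(0.4375) ≈ 0.3629, r(0.875) ≈ 0.6286, r(1.3125) ≈ 0.8383, r(1.75) ≈ 1.0116, r(2.1875) ≈ 1.1592, r(2.625) ≈ 1.2879, r(3.0625) ≈ 1.4018, r(3.5) ≈ 1.5041.
T_8 = (Δu/2)·[r(u_0) + 2r(u_1) + ... + 2r(u_{7}) + r(u_8)].
Sum ≈ 3.2560.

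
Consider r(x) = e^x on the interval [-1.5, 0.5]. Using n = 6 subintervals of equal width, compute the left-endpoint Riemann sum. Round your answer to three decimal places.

1.201

Δx = (0.5 − (-1.5))/6 = 1/3.
Left endpoints: -1.5, -7/6, -5/6, -0.5, -1/6, 1/6.
r(-1.5) ≈ 0.223, r(-7/6) ≈ 0.311, r(-5/6) ≈ 0.435, r(-0.5) ≈ 0.607, r(-1/6) ≈ 0.846, r(1/6) ≈ 1.181.
Sum = Δx · [r(-1.5) + r(-7/6) + r(-5/6) + ...].
Sum ≈ 1.201.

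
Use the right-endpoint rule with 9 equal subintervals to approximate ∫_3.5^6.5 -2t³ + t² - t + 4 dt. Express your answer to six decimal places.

-817.611111

Δt = (6.5 − 3.5)/9 = 1/3.
Right endpoints: 23/6, 25/6, 4.5, 29/6, 31/6, 5.5, 35/6, 37/6, 6.5.
f(23/6) = -5281/54, f(25/6) = -3442/27, f(4.5) = -162.5, f(29/6) = -5489/27, f(31/6) = -13517/54, f(5.5) = -304, f(35/6) = -19699/54, f(37/6) = -11695/27, f(6.5) = -509.5.
Sum = Δt · [f(23/6) + f(25/6) + f(4.5) + ...].
Sum ≈ -817.611111.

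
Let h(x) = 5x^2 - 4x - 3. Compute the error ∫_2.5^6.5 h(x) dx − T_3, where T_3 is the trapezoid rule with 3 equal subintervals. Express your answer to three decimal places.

-5.926

Exact integral: ∫_2.5^6.5 h(x) dx ≈ 347.66667.
T_3 ≈ 353.59259.
Error ≈ 347.66667 − 353.59259 ≈ -5.926.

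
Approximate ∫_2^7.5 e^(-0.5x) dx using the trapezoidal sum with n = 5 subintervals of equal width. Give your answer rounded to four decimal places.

Δx = (7.5 − 2)/5 = 1.1.
f(2) ≈ 0.3679, f(3.1) ≈ 0.2122, f(4.2) ≈ 0.1225, f(5.3) ≈ 0.0707, f(6.4) ≈ 0.0408, f(7.5) ≈ 0.0235.
T_5 = (Δx/2)·[f(x_0) + 2f(x_1) + ... + 2f(x_{4}) + f(x_5)].
Sum ≈ 0.7060.

0.7060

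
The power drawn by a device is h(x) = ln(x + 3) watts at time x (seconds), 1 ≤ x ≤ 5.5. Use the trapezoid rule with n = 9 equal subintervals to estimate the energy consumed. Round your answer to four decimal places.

Δx = (5.5 − 1)/9 = 0.5.
h(1) ≈ 1.3863, h(1.5) ≈ 1.5041, h(2) ≈ 1.6094, h(2.5) ≈ 1.7047, h(3) ≈ 1.7918, h(3.5) ≈ 1.8718, h(4) ≈ 1.9459, h(4.5) ≈ 2.0149, h(5) ≈ 2.0794, h(5.5) ≈ 2.1401.
T_9 = (Δx/2)·[h(x_0) + 2h(x_1) + ... + 2h(x_{8}) + h(x_9)].
Sum ≈ 8.1426.

8.1426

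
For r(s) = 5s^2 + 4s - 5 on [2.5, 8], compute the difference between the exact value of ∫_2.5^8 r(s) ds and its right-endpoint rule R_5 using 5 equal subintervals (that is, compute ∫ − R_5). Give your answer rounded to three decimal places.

-176.458

Exact integral: ∫_2.5^8 r(s) ds ≈ 915.29167.
R_5 = 1091.75.
Error ≈ 915.29167 − 1091.75 ≈ -176.458.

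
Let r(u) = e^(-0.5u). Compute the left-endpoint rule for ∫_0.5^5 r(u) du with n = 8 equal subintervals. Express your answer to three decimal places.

Δu = (5 − 0.5)/8 = 0.5625.
Left endpoints: 0.5, 1.0625, 1.625, 2.1875, 2.75, 3.3125, 3.875, 4.4375.
r(0.5) ≈ 0.779, r(1.0625) ≈ 0.588, r(1.625) ≈ 0.444, r(2.1875) ≈ 0.335, r(2.75) ≈ 0.253, r(3.3125) ≈ 0.191, r(3.875) ≈ 0.144, r(4.4375) ≈ 0.109.
Sum = Δu · [r(0.5) + r(1.0625) + r(1.625) + ...].
Sum ≈ 1.599.

1.599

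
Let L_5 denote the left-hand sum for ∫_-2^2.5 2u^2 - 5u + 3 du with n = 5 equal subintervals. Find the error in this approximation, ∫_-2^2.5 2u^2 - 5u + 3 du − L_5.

-9.315

Exact integral: ∫_-2^2.5 f(u) du = 23.625.
L_5 = 32.94.
Error = 23.625 − 32.94 = -9.315.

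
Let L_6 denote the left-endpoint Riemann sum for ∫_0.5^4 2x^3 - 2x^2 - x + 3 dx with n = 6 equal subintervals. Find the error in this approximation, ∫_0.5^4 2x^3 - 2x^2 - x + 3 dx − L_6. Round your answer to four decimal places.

24.7694

Exact integral: ∫_0.5^4 f(x) dx ≈ 88.010417.
L_6 ≈ 63.241030.
Error ≈ 88.010417 − 63.241030 ≈ 24.7694.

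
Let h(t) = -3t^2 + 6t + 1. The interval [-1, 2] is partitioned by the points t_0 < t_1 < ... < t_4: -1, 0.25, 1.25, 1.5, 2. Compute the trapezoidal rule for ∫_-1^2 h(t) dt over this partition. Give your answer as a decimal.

1.453125

Subinterval widths: 1.25, 1, 0.25, 0.5.
h(-1) = -8, h(0.25) = 2.3125, h(1.25) = 3.8125, h(1.5) = 3.25, h(2) = 1.
On each subinterval the trapezoid contributes (Δt_i/2)·[h(t_{i-1}) + h(t_i)].
Sum = 1.453125.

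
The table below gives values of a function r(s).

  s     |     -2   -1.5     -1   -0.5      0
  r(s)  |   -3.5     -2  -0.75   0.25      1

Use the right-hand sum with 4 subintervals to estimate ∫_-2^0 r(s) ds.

-0.75

Δs = 0.5.
Sum = 0.5·[(-2) + (-0.75) + 0.25 + 1] = -0.75.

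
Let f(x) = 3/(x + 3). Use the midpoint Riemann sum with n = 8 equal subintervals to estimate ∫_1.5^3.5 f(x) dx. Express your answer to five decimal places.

1.10297

Δx = (3.5 − 1.5)/8 = 0.25.
Midpoints: 1.625, 1.875, 2.125, 2.375, 2.625, 2.875, 3.125, 3.375.
f(1.625) = 24/37, f(1.875) = 8/13, f(2.125) = 24/41, f(2.375) = 24/43, f(2.625) = 8/15, f(2.875) = 24/47, f(3.125) = 24/49, f(3.375) = 8/17.
Sum = Δx · [f(1.625) + f(1.875) + f(2.125) + ...].
Sum ≈ 1.10297.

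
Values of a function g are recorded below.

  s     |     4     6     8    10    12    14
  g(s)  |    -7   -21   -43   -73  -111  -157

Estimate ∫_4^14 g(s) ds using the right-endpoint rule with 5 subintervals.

Δs = 2.
Sum = 2·[(-21) + (-43) + (-73) + (-111) + (-157)] = -810.

-810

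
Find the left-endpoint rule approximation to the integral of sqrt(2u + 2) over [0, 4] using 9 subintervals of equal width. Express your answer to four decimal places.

Δu = (4 − 0)/9 = 4/9.
Left endpoints: 0, 4/9, 8/9, 4/3, 16/9, 20/9, 8/3, 28/9, 32/9.
f(0) ≈ 1.4142, f(4/9) ≈ 1.6997, f(8/9) ≈ 1.9437, f(4/3) ≈ 2.1602, f(16/9) ≈ 2.3570, f(20/9) ≈ 2.5386, f(8/3) ≈ 2.7080, f(28/9) ≈ 2.8674, f(32/9) ≈ 3.0185.
Sum = Δu · [f(0) + f(4/9) + f(8/9) + ...].
Sum ≈ 9.2033.

9.2033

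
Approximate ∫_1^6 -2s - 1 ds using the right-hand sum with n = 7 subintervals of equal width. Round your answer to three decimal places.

-43.571

Δs = (6 − 1)/7 = 5/7.
Right endpoints: 12/7, 17/7, 22/7, 27/7, 32/7, 37/7, 6.
f(12/7) = -31/7, f(17/7) = -41/7, f(22/7) = -51/7, f(27/7) = -61/7, f(32/7) = -71/7, f(37/7) = -81/7, f(6) = -13.
Sum = Δs · [f(12/7) + f(17/7) + f(22/7) + ...].
Sum ≈ -43.571.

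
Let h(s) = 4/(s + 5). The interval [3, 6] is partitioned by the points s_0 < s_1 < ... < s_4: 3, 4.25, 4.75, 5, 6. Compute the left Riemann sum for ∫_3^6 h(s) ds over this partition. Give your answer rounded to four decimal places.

1.3438

Subinterval widths: 1.25, 0.5, 0.25, 1.
Left endpoints: 3, 4.25, 4.75, 5.
h(3) = 0.5, h(4.25) = 16/37, h(4.75) = 16/39, h(5) = 0.4.
Sum = Σ Δs_i · h(s_i).
Sum ≈ 1.3438.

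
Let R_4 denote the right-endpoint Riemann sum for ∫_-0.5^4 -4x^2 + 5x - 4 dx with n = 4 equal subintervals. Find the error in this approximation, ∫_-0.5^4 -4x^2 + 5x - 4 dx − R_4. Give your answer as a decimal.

26.578125

Exact integral: ∫_-0.5^4 f(x) dx = -64.125.
R_4 = -90.703125.
Error = -64.125 − (-90.703125) = 26.578125.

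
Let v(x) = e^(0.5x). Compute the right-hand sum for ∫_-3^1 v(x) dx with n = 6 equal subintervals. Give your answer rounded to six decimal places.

Δx = (1 − (-3))/6 = 2/3.
Right endpoints: -7/3, -5/3, -1, -1/3, 1/3, 1.
v(-7/3) ≈ 0.311403, v(-5/3) ≈ 0.434598, v(-1) ≈ 0.606531, v(-1/3) ≈ 0.846482, v(1/3) ≈ 1.181360, v(1) ≈ 1.648721.
Sum = Δx · [v(-7/3) + v(-5/3) + v(-1) + ...].
Sum ≈ 3.352730.

3.352730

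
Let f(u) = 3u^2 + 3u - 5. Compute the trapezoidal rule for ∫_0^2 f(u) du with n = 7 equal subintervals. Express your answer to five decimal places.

4.08163

Δu = (2 − 0)/7 = 2/7.
f(0) = -5, f(2/7) = -191/49, f(4/7) = -113/49, f(6/7) = -11/49, f(8/7) = 115/49, f(10/7) = 265/49, f(12/7) = 439/49, f(2) = 13.
T_7 = (Δu/2)·[f(u_0) + 2f(u_1) + ... + 2f(u_{6}) + f(u_7)].
Sum ≈ 4.08163.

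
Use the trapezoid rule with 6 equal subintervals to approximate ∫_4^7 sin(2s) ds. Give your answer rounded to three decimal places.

-0.129

Δs = (7 − 4)/6 = 0.5.
f(4) ≈ 0.989, f(4.5) ≈ 0.412, f(5) ≈ -0.544, f(5.5) ≈ -1.000, f(6) ≈ -0.537, f(6.5) ≈ 0.420, f(7) ≈ 0.991.
T_6 = (Δs/2)·[f(s_0) + 2f(s_1) + ... + 2f(s_{5}) + f(s_6)].
Sum ≈ -0.129.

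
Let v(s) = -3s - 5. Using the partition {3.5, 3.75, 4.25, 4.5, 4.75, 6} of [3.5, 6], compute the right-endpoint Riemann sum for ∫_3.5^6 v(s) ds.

Subinterval widths: 0.25, 0.5, 0.25, 0.25, 1.25.
Right endpoints: 3.75, 4.25, 4.5, 4.75, 6.
v(3.75) = -16.25, v(4.25) = -17.75, v(4.5) = -18.5, v(4.75) = -19.25, v(6) = -23.
Sum = Σ Δs_i · v(s_i).
Sum = -51.125.

-51.125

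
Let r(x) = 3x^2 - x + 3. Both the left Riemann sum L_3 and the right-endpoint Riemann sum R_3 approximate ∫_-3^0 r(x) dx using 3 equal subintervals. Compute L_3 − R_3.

L_3 = 57.
R_3 = 27.
L_3 − R_3 = 30.

30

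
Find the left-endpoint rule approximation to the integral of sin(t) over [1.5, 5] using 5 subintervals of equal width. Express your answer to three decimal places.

0.481

Δt = (5 − 1.5)/5 = 0.7.
Left endpoints: 1.5, 2.2, 2.9, 3.6, 4.3.
f(1.5) ≈ 0.997, f(2.2) ≈ 0.808, f(2.9) ≈ 0.239, f(3.6) ≈ -0.443, f(4.3) ≈ -0.916.
Sum = Δt · [f(1.5) + f(2.2) + f(2.9) + f(3.6) + f(4.3)].
Sum ≈ 0.481.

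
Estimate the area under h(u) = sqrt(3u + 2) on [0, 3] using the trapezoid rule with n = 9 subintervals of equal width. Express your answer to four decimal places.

Δu = (3 − 0)/9 = 1/3.
h(0) ≈ 1.4142, h(1/3) ≈ 1.7321, h(2/3) ≈ 2.0000, h(1) ≈ 2.2361, h(4/3) ≈ 2.4495, h(5/3) ≈ 2.6458, h(2) ≈ 2.8284, h(7/3) ≈ 3.0000, h(8/3) ≈ 3.1623, h(3) ≈ 3.3166.
T_9 = (Δu/2)·[h(u_0) + 2h(u_1) + ... + 2h(u_{8}) + h(u_9)].
Sum ≈ 7.4732.

7.4732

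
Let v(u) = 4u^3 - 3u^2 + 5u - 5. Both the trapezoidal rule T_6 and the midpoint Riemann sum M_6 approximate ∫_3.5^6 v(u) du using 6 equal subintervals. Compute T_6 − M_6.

T_6 = 1023.59375.
M_6 = 1017.734375.
T_6 − M_6 = 5.859375.

5.859375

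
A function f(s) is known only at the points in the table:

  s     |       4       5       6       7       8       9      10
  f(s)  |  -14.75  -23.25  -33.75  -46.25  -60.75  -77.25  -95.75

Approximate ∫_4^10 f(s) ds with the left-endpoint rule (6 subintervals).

-256

Δs = 1.
Sum = 1·[(-14.75) + (-23.25) + (-33.75) + (-46.25) + (-60.75) + (-77.25)] = -256.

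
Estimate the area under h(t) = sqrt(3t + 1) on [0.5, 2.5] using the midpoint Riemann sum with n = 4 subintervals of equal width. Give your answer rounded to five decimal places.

4.63305

Δt = (2.5 − 0.5)/4 = 0.5.
Midpoints: 0.75, 1.25, 1.75, 2.25.
h(0.75) ≈ 1.80278, h(1.25) ≈ 2.17945, h(1.75) ≈ 2.50000, h(2.25) ≈ 2.78388.
Sum = Δt · [h(0.75) + h(1.25) + h(1.75) + h(2.25)].
Sum ≈ 4.63305.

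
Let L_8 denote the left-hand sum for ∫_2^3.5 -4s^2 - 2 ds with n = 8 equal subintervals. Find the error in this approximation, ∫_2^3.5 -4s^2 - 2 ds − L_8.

-3.05859375

Exact integral: ∫_2^3.5 f(s) ds = -49.5.
L_8 = -46.44140625.
Error = -49.5 − (-46.44140625) = -3.05859375.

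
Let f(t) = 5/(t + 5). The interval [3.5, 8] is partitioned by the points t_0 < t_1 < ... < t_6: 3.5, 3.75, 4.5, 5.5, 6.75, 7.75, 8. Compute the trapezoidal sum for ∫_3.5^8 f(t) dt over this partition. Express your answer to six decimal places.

2.127383

Subinterval widths: 0.25, 0.75, 1, 1.25, 1, 0.25.
f(3.5) = 10/17, f(3.75) = 4/7, f(4.5) = 10/19, f(5.5) = 10/21, f(6.75) = 20/47, f(7.75) = 20/51, f(8) = 5/13.
On each subinterval the trapezoid contributes (Δt_i/2)·[f(t_{i-1}) + f(t_i)].
Sum ≈ 2.127383.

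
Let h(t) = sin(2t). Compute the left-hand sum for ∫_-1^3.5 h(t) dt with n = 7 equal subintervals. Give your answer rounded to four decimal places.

-1.0056

Δt = (3.5 − (-1))/7 = 9/14.
Left endpoints: -1, -5/14, 2/7, 13/14, 11/7, 31/14, 20/7.
h(-1) ≈ -0.9093, h(-5/14) ≈ -0.6551, h(2/7) ≈ 0.5408, h(13/14) ≈ 0.9593, h(11/7) ≈ -0.0013, h(31/14) ≈ -0.9600, h(20/7) ≈ -0.5387.
Sum = Δt · [h(-1) + h(-5/14) + h(2/7) + ...].
Sum ≈ -1.0056.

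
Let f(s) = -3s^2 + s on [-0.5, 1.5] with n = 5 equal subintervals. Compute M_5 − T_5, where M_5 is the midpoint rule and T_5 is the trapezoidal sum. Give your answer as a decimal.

M_5 = -2.42.
T_5 = -2.66.
M_5 − T_5 = 0.24.

0.24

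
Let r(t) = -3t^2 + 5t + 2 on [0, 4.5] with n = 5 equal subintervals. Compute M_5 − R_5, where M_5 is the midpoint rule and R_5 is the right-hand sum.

19.94625

M_5 = -30.58875.
R_5 = -50.535.
M_5 − R_5 = 19.94625.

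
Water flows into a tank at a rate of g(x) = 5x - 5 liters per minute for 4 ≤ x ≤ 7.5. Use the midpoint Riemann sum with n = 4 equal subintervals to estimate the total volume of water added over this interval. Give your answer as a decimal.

83.125

Δx = (7.5 − 4)/4 = 0.875.
Midpoints: 4.4375, 5.3125, 6.1875, 7.0625.
g(4.4375) = 17.1875, g(5.3125) = 21.5625, g(6.1875) = 25.9375, g(7.0625) = 30.3125.
Sum = Δx · [g(4.4375) + g(5.3125) + g(6.1875) + g(7.0625)].
Sum = 83.125.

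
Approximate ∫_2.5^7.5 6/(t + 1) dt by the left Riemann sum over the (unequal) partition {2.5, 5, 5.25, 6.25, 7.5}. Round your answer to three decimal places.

6.530

Subinterval widths: 2.5, 0.25, 1, 1.25.
Left endpoints: 2.5, 5, 5.25, 6.25.
f(2.5) = 12/7, f(5) = 1, f(5.25) = 0.96, f(6.25) = 24/29.
Sum = Σ Δt_i · f(t_i).
Sum ≈ 6.530.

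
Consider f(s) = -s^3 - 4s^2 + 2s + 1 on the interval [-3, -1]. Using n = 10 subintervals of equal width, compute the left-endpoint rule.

Δs = (-1 − (-3))/10 = 0.2.
Left endpoints: -3, -2.8, -2.6, -2.4, -2.2, -2, -1.8, -1.6, -1.4, -1.2.
f(-3) = -14, f(-2.8) = -14.008, f(-2.6) = -13.664, f(-2.4) = -13.016, f(-2.2) = -12.112, f(-2) = -11, f(-1.8) = -9.728, f(-1.6) = -8.344, f(-1.4) = -6.896, f(-1.2) = -5.432.
Sum = Δs · [f(-3) + f(-2.8) + f(-2.6) + ...].
Sum = -21.64.

-21.64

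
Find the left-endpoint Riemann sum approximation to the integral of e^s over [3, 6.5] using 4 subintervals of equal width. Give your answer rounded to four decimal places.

Δs = (6.5 − 3)/4 = 0.875.
Left endpoints: 3, 3.875, 4.75, 5.625.
f(3) ≈ 20.0855, f(3.875) ≈ 48.1827, f(4.75) ≈ 115.5843, f(5.625) ≈ 277.2723.
Sum = Δs · [f(3) + f(3.875) + f(4.75) + f(5.625)].
Sum ≈ 403.4842.

403.4842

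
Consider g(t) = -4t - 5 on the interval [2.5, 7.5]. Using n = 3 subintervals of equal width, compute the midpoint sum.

-125

Δt = (7.5 − 2.5)/3 = 5/3.
Midpoints: 10/3, 5, 20/3.
g(10/3) = -55/3, g(5) = -25, g(20/3) = -95/3.
Sum = Δt · [g(10/3) + g(5) + g(20/3)].
Sum = -125.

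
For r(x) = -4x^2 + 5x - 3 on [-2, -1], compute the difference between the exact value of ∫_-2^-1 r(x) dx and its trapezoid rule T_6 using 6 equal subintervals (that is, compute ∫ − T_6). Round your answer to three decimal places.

0.019

Exact integral: ∫_-2^-1 r(x) dx ≈ -19.83333.
T_6 ≈ -19.85185.
Error ≈ -19.83333 − (-19.85185) ≈ 0.019.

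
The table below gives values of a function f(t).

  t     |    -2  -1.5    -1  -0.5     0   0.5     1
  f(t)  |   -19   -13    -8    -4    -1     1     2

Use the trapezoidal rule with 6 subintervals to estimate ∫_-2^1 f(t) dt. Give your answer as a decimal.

Δt = 0.5.
T_6 = (0.5/2)·[(-19) + 2·(-13) + 2·(-8) + 2·(-4) + 2·(-1) + 2·1 + 2] = -16.75.

-16.75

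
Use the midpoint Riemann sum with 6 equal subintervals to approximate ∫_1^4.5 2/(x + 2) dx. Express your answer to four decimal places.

Δx = (4.5 − 1)/6 = 7/12.
Midpoints: 31/24, 1.875, 59/24, 73/24, 3.625, 101/24.
f(31/24) = 48/79, f(1.875) = 16/31, f(59/24) = 48/107, f(73/24) = 48/121, f(3.625) = 16/45, f(101/24) = 48/149.
Sum = Δx · [f(31/24) + f(1.875) + f(59/24) + ...].
Sum ≈ 1.5439.

1.5439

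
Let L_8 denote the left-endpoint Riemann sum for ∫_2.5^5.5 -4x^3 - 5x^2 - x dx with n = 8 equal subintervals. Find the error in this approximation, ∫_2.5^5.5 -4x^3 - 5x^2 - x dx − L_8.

Exact integral: ∫_2.5^5.5 f(x) dx = -1139.25.
L_8 = -1006.8515625.
Error = -1139.25 − (-1006.8515625) = -132.3984375.

-132.3984375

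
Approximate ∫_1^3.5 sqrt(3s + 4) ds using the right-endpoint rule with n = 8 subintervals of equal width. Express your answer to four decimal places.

8.3344

Δs = (3.5 − 1)/8 = 0.3125.
Right endpoints: 1.3125, 1.625, 1.9375, 2.25, 2.5625, 2.875, 3.1875, 3.5.
f(1.3125) ≈ 2.8174, f(1.625) ≈ 2.9791, f(1.9375) ≈ 3.1325, f(2.25) ≈ 3.2787, f(2.5625) ≈ 3.4187, f(2.875) ≈ 3.5532, f(3.1875) ≈ 3.6827, f(3.5) ≈ 3.8079.
Sum = Δs · [f(1.3125) + f(1.625) + f(1.9375) + ...].
Sum ≈ 8.3344.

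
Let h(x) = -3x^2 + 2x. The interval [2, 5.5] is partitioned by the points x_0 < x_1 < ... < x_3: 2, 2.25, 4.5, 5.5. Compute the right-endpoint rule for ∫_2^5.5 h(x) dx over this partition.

-198.859375

Subinterval widths: 0.25, 2.25, 1.
Right endpoints: 2.25, 4.5, 5.5.
h(2.25) = -10.6875, h(4.5) = -51.75, h(5.5) = -79.75.
Sum = Σ Δx_i · h(x_i).
Sum = -198.859375.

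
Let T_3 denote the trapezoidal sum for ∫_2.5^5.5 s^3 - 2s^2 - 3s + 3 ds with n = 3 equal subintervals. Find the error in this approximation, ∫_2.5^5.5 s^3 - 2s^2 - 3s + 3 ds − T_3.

-5

Exact integral: ∫_2.5^5.5 f(s) ds = 91.5.
T_3 = 96.5.
Error = 91.5 − 96.5 = -5.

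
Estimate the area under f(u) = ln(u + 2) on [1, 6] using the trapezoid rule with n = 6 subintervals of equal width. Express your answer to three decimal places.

Δu = (6 − 1)/6 = 5/6.
f(1) ≈ 1.099, f(11/6) ≈ 1.344, f(8/3) ≈ 1.540, f(3.5) ≈ 1.705, f(13/3) ≈ 1.846, f(31/6) ≈ 1.969, f(6) ≈ 2.079.
T_6 = (Δu/2)·[f(u_0) + 2f(u_1) + ... + 2f(u_{5}) + f(u_6)].
Sum ≈ 8.328.

8.328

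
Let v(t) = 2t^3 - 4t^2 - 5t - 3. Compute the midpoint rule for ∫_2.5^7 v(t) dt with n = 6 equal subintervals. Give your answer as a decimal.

Δt = (7 − 2.5)/6 = 0.75.
Midpoints: 2.875, 3.625, 4.375, 5.125, 5.875, 6.625.
v(2.875) = -2.91015625, v(3.625) = 21.58203125, v(4.375) = 66.04296875, v(5.125) = 135.53515625, v(5.875) = 235.12109375, v(6.625) = 369.86328125.
Sum = Δt · [v(2.875) + v(3.625) + v(4.375) + ...].
Sum = 618.92578125.

618.92578125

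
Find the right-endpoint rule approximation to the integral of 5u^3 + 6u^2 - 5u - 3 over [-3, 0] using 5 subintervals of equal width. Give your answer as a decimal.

-16.92

Δu = (0 − (-3))/5 = 0.6.
Right endpoints: -2.4, -1.8, -1.2, -0.6, 0.
f(-2.4) = -25.56, f(-1.8) = -3.72, f(-1.2) = 3, f(-0.6) = 1.08, f(0) = -3.
Sum = Δu · [f(-2.4) + f(-1.8) + f(-1.2) + f(-0.6) + f(0)].
Sum = -16.92.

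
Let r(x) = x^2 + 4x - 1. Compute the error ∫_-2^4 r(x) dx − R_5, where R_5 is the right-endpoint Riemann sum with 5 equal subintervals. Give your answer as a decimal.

-23.04

Exact integral: ∫_-2^4 r(x) dx = 42.
R_5 = 65.04.
Error = 42 − 65.04 = -23.04.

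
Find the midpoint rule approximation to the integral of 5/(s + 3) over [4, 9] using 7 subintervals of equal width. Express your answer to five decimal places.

Δs = (9 − 4)/7 = 5/7.
Midpoints: 61/14, 71/14, 81/14, 6.5, 101/14, 111/14, 121/14.
f(61/14) = 70/103, f(71/14) = 70/113, f(81/14) = 70/123, f(6.5) = 10/19, f(101/14) = 70/143, f(111/14) = 70/153, f(121/14) = 70/163.
Sum = Δs · [f(61/14) + f(71/14) + f(81/14) + ...].
Sum ≈ 2.69355.

2.69355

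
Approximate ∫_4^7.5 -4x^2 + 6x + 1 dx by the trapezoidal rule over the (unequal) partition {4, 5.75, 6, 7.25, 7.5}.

Subinterval widths: 1.75, 0.25, 1.25, 0.25.
f(4) = -39, f(5.75) = -96.75, f(6) = -107, f(7.25) = -165.75, f(7.5) = -179.
On each subinterval the trapezoid contributes (Δx_i/2)·[f(x_{i-1}) + f(x_i)].
Sum = -357.8125.

-357.8125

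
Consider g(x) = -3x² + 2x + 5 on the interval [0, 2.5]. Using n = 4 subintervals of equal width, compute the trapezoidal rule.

2.63671875

Δx = (2.5 − 0)/4 = 0.625.
g(0) = 5, g(0.625) = 5.078125, g(1.25) = 2.8125, g(1.875) = -1.796875, g(2.5) = -8.75.
T_4 = (Δx/2)·[g(x_0) + 2g(x_1) + 2g(x_2) + 2g(x_3) + g(x_4)].
Sum = 2.63671875.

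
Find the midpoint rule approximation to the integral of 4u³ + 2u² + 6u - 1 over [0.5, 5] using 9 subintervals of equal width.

774.65625

Δu = (5 − 0.5)/9 = 0.5.
Midpoints: 0.75, 1.25, 1.75, 2.25, 2.75, 3.25, 3.75, 4.25, 4.75.
f(0.75) = 6.3125, f(1.25) = 17.4375, f(1.75) = 37.0625, f(2.25) = 68.1875, f(2.75) = 113.8125, f(3.25) = 176.9375, f(3.75) = 260.5625, f(4.25) = 367.6875, f(4.75) = 501.3125.
Sum = Δu · [f(0.75) + f(1.25) + f(1.75) + ...].
Sum = 774.65625.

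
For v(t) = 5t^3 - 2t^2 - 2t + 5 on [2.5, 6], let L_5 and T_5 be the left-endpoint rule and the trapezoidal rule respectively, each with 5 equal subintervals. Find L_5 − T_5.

-327.38125

L_5 = 1115.6075.
T_5 = 1442.98875.
L_5 − T_5 = -327.38125.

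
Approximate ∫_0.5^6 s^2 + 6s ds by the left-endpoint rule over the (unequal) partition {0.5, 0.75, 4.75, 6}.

84.890625

Subinterval widths: 0.25, 4, 1.25.
Left endpoints: 0.5, 0.75, 4.75.
f(0.5) = 3.25, f(0.75) = 5.0625, f(4.75) = 51.0625.
Sum = Σ Δs_i · f(s_i).
Sum = 84.890625.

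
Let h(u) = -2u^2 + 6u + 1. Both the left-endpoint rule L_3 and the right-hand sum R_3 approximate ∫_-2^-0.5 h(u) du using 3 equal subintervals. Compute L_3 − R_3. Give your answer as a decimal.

L_3 = -19.25.
R_3 = -11.
L_3 − R_3 = -8.25.

-8.25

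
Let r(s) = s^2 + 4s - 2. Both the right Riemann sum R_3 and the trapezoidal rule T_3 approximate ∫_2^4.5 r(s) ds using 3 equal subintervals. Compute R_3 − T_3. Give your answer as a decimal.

10.9375

R_3 ≈ 66.43518519.
T_3 ≈ 55.49768519.
R_3 − T_3 = 10.9375.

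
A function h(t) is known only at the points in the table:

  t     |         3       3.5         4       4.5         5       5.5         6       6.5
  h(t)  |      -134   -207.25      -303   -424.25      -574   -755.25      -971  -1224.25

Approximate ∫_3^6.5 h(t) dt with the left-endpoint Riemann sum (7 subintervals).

-1684.375

Δt = 0.5.
Sum = 0.5·[(-134) + (-207.25) + (-303) + (-424.25) + (-574) + (-755.25) + (-971)] = -1684.375.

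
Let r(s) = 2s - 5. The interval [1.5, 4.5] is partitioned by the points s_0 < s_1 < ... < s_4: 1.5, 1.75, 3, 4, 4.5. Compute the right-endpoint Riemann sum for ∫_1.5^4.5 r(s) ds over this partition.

5.875

Subinterval widths: 0.25, 1.25, 1, 0.5.
Right endpoints: 1.75, 3, 4, 4.5.
r(1.75) = -1.5, r(3) = 1, r(4) = 3, r(4.5) = 4.
Sum = Σ Δs_i · r(s_i).
Sum = 5.875.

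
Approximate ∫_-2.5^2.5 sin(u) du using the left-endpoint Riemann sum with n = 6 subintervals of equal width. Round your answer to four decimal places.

-0.4987

Δu = (2.5 − (-2.5))/6 = 5/6.
Left endpoints: -2.5, -5/3, -5/6, 0, 5/6, 5/3.
f(-2.5) ≈ -0.5985, f(-5/3) ≈ -0.9954, f(-5/6) ≈ -0.7402, f(0) ≈ 0.0000, f(5/6) ≈ 0.7402, f(5/3) ≈ 0.9954.
Sum = Δu · [f(-2.5) + f(-5/3) + f(-5/6) + ...].
Sum ≈ -0.4987.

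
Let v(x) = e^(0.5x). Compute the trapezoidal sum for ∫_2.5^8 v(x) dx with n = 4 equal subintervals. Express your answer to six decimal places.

Δx = (8 − 2.5)/4 = 1.375.
v(2.5) ≈ 3.490343, v(3.875) ≈ 6.941376, v(5.25) ≈ 13.804574, v(6.625) ≈ 27.453674, v(8) ≈ 54.598150.
T_4 = (Δx/2)·[v(x_0) + 2v(x_1) + 2v(x_2) + 2v(x_3) + v(x_4)].
Sum ≈ 106.210322.

106.210322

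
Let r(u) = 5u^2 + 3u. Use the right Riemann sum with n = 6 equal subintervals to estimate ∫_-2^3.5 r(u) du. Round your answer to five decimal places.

Δu = (3.5 − (-2))/6 = 11/12.
Right endpoints: -13/12, -1/6, 0.75, 5/3, 31/12, 3.5.
r(-13/12) = 377/144, r(-1/6) = -13/36, r(0.75) = 5.0625, r(5/3) = 170/9, r(31/12) = 5921/144, r(3.5) = 71.75.
Sum = Δu · [r(-13/12) + r(-1/6) + r(0.75) + ...].
Sum ≈ 127.48669.

127.48669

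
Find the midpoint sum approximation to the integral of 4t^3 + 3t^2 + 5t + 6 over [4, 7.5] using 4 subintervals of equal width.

3371.484375

Δt = (7.5 − 4)/4 = 0.875.
Midpoints: 4.4375, 5.3125, 6.1875, 7.0625.
f(4.4375) = 447267/1024, f(5.3125) = 734169/1024, f(6.1875) = 1125735/1024, f(7.0625) = 1638429/1024.
Sum = Δt · [f(4.4375) + f(5.3125) + f(6.1875) + f(7.0625)].
Sum = 3371.484375.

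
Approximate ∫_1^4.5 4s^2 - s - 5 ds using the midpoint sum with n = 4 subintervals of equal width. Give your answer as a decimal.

92.1484375

Δs = (4.5 − 1)/4 = 0.875.
Midpoints: 1.4375, 2.3125, 3.1875, 4.0625.
f(1.4375) = 1.828125, f(2.3125) = 14.078125, f(3.1875) = 32.453125, f(4.0625) = 56.953125.
Sum = Δs · [f(1.4375) + f(2.3125) + f(3.1875) + f(4.0625)].
Sum = 92.1484375.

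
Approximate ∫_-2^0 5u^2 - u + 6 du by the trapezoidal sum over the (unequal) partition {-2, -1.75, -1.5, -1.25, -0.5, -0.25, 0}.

Subinterval widths: 0.25, 0.25, 0.25, 0.75, 0.25, 0.25.
f(-2) = 28, f(-1.75) = 23.0625, f(-1.5) = 18.75, f(-1.25) = 15.0625, f(-0.5) = 7.75, f(-0.25) = 6.5625, f(0) = 6.
On each subinterval the trapezoid contributes (Δu_i/2)·[f(u_{i-1}) + f(u_i)].
Sum = 27.75.

27.75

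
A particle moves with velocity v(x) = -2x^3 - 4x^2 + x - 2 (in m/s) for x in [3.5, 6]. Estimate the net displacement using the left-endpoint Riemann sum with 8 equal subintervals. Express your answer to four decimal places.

Δx = (6 − 3.5)/8 = 0.3125.
Left endpoints: 3.5, 3.8125, 4.125, 4.4375, 4.75, 5.0625, 5.375, 5.6875.
v(3.5) = -133.25, v(3.8125) = -342341/2048, v(4.125) = -206.31640625, v(4.4375) = -514231/2048, v(4.75) = -301.84375, v(5.0625) = -735121/2048, v(5.375) = -422.76171875, v(5.6875) = -1011011/2048.
Sum = Δx · [v(3.5) + v(3.8125) + v(4.125) + ...].
Sum ≈ -729.6948.

-729.6948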